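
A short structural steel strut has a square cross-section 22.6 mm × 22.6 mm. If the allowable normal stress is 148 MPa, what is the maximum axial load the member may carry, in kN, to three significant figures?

A = 510.8 mm².
P_max = σ_allow · A = 148 · 510.8 = 75590 N = 75.59 kN.

75.6 kN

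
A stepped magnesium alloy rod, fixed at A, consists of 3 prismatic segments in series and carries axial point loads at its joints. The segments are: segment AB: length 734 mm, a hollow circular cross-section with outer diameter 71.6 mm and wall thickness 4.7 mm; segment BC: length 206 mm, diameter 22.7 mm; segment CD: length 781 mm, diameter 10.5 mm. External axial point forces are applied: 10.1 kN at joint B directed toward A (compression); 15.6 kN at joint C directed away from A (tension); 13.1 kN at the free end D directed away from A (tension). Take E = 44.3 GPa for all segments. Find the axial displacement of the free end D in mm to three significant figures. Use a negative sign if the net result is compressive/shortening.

3.31 mm

Internal axial forces (sectioning from the free end, tension +): N_CD = 13.1 kN, N_BC = 28.7 kN, N_AB = 18.6 kN.
A_AB = 987.8 mm².
A_BC = 404.7 mm².
A_CD = 86.59 mm².
δ_AB = 18600·734/(987.8·44300) = 0.312 mm
δ_BC = 28700·206/(404.7·44300) = 0.3298 mm
δ_CD = 13100·781/(86.59·44300) = 2.667 mm
δ = Σδ_i = 3.309 mm.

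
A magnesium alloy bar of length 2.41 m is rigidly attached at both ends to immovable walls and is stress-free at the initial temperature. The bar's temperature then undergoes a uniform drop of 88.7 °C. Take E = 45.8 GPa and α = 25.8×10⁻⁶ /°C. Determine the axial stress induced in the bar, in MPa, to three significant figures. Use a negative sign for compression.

105 MPa

Free thermal expansion αLΔT = 25.8e-6 · 2410 · -88.7 = -5.515 mm.
The walls impose strain ε = −(-5.515)/2410 = 2.2885e-03; σ = Eε = 45800 · 2.2885e-03 = 104.8 MPa.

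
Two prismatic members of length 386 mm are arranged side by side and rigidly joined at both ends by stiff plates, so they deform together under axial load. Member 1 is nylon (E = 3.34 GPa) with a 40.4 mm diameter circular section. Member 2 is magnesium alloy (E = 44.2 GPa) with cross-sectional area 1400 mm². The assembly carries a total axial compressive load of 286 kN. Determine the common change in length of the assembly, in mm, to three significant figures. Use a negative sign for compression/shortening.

-1.67 mm

A_1 = 1282 mm².
Equal strain + equilibrium ⇒ each member carries load in proportion to AE: A₁E₁ = 4282000 N, A₂E₂ = 61880000 N, ΣAE = 66160000 N.
δ = PL/ΣAE = -286000·386/66160000 = -1.669 mm.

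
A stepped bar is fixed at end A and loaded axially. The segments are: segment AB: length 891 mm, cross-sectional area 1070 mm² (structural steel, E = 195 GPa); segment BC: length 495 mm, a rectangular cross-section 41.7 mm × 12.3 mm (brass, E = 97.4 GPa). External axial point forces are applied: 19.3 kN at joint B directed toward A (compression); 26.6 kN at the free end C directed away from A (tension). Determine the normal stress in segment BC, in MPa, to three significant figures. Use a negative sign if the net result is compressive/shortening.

51.9 MPa

Internal axial forces (sectioning from the free end, tension +): N_BC = 26.6 kN, N_AB = 7.3 kN.
A_BC = 512.9 mm².
σ_BC = N_BC/A_BC = 26600/512.9 = 51.86 MPa.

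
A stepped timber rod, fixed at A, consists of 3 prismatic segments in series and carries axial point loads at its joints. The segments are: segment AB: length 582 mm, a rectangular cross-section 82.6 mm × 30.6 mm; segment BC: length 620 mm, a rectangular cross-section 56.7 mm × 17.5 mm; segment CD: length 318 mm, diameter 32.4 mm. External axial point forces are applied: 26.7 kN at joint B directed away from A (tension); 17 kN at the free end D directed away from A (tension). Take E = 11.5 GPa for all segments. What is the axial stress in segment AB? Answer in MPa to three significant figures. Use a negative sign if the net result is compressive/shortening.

17.3 MPa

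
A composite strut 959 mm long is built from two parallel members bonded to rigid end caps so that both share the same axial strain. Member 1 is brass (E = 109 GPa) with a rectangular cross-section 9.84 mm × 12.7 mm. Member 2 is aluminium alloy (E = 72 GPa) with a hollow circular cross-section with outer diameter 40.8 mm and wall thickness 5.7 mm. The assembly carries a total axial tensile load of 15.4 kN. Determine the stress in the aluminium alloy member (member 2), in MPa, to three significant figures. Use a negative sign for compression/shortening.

18.8 MPa

A_1 = 125 mm².
A_2 = 628.5 mm².
Equal strain + equilibrium ⇒ each member carries load in proportion to AE: A₁E₁ = 13620000 N, A₂E₂ = 45250000 N, ΣAE = 58880000 N.
σ₂ = P·E₂/ΣAE = 15400·72000/58880000 = 18.83 MPa.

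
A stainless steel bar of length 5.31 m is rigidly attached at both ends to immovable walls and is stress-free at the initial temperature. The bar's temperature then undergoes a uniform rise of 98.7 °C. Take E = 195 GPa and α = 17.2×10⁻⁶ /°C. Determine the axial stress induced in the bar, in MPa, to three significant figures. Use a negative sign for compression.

-331 MPa

Free thermal expansion αLΔT = 17.2e-6 · 5310 · 98.7 = 9.014 mm.
The walls impose strain ε = −(9.014)/5310 = -1.6976e-03; σ = Eε = 195000 · -1.6976e-03 = -331 MPa.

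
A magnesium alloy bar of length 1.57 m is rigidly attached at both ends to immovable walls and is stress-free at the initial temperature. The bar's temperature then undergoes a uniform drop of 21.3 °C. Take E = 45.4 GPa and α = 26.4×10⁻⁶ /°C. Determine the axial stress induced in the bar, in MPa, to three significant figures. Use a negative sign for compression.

25.5 MPa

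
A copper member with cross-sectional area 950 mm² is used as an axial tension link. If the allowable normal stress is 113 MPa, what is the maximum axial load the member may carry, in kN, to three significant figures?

107 kN

P_max = σ_allow · A = 113 · 950 = 107400 N = 107.3 kN.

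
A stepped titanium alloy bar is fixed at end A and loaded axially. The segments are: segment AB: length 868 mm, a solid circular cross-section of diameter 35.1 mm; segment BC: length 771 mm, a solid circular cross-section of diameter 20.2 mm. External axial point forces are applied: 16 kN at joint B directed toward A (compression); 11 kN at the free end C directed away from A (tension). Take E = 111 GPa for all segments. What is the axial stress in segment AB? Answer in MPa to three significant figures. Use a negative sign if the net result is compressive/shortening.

Internal axial forces (sectioning from the free end, tension +): N_BC = 11 kN, N_AB = -5 kN.
A_AB = 967.6 mm².
σ_AB = N_AB/A_AB = -5000/967.6 = -5.167 MPa.

-5.17 MPa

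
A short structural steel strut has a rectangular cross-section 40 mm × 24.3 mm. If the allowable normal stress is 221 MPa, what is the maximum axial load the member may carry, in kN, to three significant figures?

215 kN

A = 972 mm².
P_max = σ_allow · A = 221 · 972 = 214800 N = 214.8 kN.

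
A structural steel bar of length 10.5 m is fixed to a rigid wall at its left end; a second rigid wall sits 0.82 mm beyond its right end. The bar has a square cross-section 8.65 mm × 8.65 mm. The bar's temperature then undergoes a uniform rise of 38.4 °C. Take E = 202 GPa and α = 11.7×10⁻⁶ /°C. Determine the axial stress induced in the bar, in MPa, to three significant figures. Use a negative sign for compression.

-75.0 MPa

Free thermal expansion αLΔT = 11.7e-6 · 10500 · 38.4 = 4.717 mm.
The walls engage after the gap closes; constrained expansion = 4.717 − 0.82 = 3.897 mm.
The walls impose strain ε = −(3.897)/10500 = -3.7118e-04; σ = Eε = 202000 · -3.7118e-04 = -74.98 MPa.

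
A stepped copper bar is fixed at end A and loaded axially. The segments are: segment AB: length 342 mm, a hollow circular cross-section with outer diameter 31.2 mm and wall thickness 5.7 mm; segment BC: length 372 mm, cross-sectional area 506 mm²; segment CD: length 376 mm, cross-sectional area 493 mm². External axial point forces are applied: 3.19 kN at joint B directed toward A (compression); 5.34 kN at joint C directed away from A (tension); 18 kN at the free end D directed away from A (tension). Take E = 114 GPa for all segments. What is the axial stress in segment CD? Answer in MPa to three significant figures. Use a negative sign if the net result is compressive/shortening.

36.5 MPa

Internal axial forces (sectioning from the free end, tension +): N_CD = 18 kN, N_BC = 23.34 kN, N_AB = 20.15 kN.
σ_CD = N_CD/A_CD = 18000/493 = 36.51 MPa.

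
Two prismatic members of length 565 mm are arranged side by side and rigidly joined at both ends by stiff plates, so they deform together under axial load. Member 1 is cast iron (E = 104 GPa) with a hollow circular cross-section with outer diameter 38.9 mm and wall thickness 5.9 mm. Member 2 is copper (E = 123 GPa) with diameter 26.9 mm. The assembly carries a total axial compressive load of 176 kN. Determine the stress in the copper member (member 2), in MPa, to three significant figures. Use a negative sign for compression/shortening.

A_1 = 611.7 mm².
A_2 = 568.3 mm².
Equal strain + equilibrium ⇒ each member carries load in proportion to AE: A₁E₁ = 63610000 N, A₂E₂ = 69900000 N, ΣAE = 133500000 N.
σ₂ = P·E₂/ΣAE = -176000·123000/133500000 = -162.1 MPa.

-162 MPa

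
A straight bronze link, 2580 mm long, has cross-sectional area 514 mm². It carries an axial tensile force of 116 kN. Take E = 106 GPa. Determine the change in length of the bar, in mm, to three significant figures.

δ_mech = NL/(AE) = 116000·2580/(514·106000) = 5.493 mm.

5.49 mm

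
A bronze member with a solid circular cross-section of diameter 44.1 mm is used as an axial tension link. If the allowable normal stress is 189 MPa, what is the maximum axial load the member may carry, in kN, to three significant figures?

289 kN

A = 1527 mm².
P_max = σ_allow · A = 189 · 1527 = 288700 N = 288.7 kN.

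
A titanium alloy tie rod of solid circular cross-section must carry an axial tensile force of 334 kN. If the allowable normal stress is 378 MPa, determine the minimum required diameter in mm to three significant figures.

Required area A ≥ P/σ_allow = 334000/378 = 883.6 mm².
For a solid circular section, d ≥ √(4A/π) = 33.54 mm.

33.5 mm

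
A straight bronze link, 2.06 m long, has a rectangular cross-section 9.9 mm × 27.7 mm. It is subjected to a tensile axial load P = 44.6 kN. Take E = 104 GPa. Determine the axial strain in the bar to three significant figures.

0.00156

A = 274.2 mm².
σ = N/A = 162.6 MPa; ε = σ/E = 162.6/104000 = 1.564e-03.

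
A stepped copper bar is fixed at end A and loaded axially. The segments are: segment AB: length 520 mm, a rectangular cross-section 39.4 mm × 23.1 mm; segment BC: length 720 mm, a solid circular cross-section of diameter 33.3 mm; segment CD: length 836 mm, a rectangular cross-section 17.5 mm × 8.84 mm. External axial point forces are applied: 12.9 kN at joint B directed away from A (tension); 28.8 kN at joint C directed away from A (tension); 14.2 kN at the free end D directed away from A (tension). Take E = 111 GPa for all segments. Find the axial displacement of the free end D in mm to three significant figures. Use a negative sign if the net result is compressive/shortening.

Internal axial forces (sectioning from the free end, tension +): N_CD = 14.2 kN, N_BC = 43 kN, N_AB = 55.9 kN.
A_AB = 910.1 mm².
A_BC = 870.9 mm².
A_CD = 154.7 mm².
δ_AB = 55900·520/(910.1·111000) = 0.2877 mm
δ_BC = 43000·720/(870.9·111000) = 0.3203 mm
δ_CD = 14200·836/(154.7·111000) = 0.6913 mm
δ = Σδ_i = 1.299 mm.

1.30 mm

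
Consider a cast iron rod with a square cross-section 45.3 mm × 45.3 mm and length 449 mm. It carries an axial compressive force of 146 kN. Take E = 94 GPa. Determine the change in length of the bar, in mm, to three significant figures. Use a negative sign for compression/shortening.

-0.340 mm

A = 2052 mm².
δ_mech = NL/(AE) = -146000·449/(2052·94000) = -0.3398 mm.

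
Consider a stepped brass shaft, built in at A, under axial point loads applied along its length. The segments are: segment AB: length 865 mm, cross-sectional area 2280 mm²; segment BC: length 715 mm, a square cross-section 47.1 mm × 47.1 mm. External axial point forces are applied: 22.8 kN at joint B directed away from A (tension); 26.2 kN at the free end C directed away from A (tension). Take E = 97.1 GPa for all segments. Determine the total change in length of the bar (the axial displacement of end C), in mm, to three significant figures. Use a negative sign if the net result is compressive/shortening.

Internal axial forces (sectioning from the free end, tension +): N_BC = 26.2 kN, N_AB = 49 kN.
A_BC = 2218 mm².
δ_AB = 49000·865/(2280·97100) = 0.1915 mm
δ_BC = 26200·715/(2218·97100) = 0.08697 mm
δ = Σδ_i = 0.2784 mm.

0.278 mm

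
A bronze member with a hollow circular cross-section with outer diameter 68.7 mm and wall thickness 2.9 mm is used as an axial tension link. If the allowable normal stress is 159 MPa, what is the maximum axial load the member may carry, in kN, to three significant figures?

A = 599.5 mm².
P_max = σ_allow · A = 159 · 599.5 = 95320 N = 95.32 kN.

95.3 kN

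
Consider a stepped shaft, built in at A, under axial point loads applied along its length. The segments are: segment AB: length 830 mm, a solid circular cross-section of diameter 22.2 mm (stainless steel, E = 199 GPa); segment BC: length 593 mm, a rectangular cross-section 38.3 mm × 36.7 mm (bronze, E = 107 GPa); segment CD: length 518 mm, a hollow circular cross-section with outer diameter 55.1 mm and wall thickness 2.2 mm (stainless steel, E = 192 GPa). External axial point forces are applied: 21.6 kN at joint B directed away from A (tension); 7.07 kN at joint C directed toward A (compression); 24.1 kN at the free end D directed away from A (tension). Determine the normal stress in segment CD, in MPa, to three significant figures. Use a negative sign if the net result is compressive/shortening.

65.9 MPa

Internal axial forces (sectioning from the free end, tension +): N_CD = 24.1 kN, N_BC = 17.03 kN, N_AB = 38.63 kN.
A_CD = 365.6 mm².
σ_CD = N_CD/A_CD = 24100/365.6 = 65.92 MPa.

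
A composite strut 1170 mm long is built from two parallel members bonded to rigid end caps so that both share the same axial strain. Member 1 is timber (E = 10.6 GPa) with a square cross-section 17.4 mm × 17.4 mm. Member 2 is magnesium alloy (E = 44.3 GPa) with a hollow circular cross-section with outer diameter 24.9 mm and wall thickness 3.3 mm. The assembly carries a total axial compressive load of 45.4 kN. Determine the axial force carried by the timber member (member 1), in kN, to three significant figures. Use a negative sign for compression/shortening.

A_1 = 302.8 mm².
A_2 = 223.9 mm².
Equal strain + equilibrium ⇒ each member carries load in proportion to AE: A₁E₁ = 3209000 N, A₂E₂ = 9920000 N, ΣAE = 13130000 N.
F₁ = P·A₁E₁/ΣAE = -45400·3209000/13130000 = -11100 N.

-11.1 kN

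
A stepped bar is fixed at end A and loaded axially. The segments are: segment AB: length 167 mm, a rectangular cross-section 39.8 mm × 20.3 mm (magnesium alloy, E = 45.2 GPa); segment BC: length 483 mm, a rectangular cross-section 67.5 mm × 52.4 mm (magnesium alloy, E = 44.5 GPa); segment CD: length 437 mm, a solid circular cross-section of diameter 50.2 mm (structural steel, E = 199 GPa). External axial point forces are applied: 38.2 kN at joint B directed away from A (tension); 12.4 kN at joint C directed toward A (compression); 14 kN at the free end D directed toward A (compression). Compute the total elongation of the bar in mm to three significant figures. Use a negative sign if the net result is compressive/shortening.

Internal axial forces (sectioning from the free end, tension +): N_CD = -14 kN, N_BC = -26.4 kN, N_AB = 11.8 kN.
A_AB = 807.9 mm².
A_BC = 3537 mm².
A_CD = 1979 mm².
δ_AB = 11800·167/(807.9·45200) = 0.05396 mm
δ_BC = -26400·483/(3537·44500) = -0.08101 mm
δ_CD = -14000·437/(1979·199000) = -0.01553 mm
δ = Σδ_i = -0.04259 mm.

-0.0426 mm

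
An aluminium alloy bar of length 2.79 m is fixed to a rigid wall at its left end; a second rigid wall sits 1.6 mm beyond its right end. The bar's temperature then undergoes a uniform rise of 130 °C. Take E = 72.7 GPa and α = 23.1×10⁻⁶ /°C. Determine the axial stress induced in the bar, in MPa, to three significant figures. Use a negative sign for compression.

-177 MPa

Free thermal expansion αLΔT = 23.1e-6 · 2790 · 130 = 8.378 mm.
The walls engage after the gap closes; constrained expansion = 8.378 − 1.6 = 6.778 mm.
The walls impose strain ε = −(6.778)/2790 = -2.4295e-03; σ = Eε = 72700 · -2.4295e-03 = -176.6 MPa.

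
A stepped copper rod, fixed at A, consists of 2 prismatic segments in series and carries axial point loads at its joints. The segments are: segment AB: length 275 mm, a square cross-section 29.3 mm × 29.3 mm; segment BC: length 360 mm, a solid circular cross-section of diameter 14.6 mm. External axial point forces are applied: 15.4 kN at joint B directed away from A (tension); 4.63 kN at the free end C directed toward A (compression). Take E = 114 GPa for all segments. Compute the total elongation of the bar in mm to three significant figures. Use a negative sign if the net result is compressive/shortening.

-0.0571 mm

Internal axial forces (sectioning from the free end, tension +): N_BC = -4.63 kN, N_AB = 10.77 kN.
A_AB = 858.5 mm².
A_BC = 167.4 mm².
δ_AB = 10770·275/(858.5·114000) = 0.03026 mm
δ_BC = -4630·360/(167.4·114000) = -0.08733 mm
δ = Σδ_i = -0.05707 mm.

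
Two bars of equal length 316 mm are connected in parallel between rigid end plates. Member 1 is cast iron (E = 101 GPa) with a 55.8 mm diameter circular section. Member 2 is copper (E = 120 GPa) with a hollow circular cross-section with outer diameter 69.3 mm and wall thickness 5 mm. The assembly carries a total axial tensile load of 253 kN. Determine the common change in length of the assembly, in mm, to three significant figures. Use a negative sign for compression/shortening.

0.217 mm

A_1 = 2445 mm².
A_2 = 1010 mm².
Equal strain + equilibrium ⇒ each member carries load in proportion to AE: A₁E₁ = 247000000 N, A₂E₂ = 121200000 N, ΣAE = 368200000 N.
δ = PL/ΣAE = 253000·316/368200000 = 0.2171 mm.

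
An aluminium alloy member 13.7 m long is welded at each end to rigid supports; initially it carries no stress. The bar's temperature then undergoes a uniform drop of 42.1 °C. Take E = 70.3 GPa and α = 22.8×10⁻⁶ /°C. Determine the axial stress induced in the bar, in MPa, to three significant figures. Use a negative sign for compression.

Free thermal expansion αLΔT = 22.8e-6 · 13700 · -42.1 = -13.15 mm.
The walls impose strain ε = −(-13.15)/13700 = 9.5988e-04; σ = Eε = 70300 · 9.5988e-04 = 67.48 MPa.

67.5 MPa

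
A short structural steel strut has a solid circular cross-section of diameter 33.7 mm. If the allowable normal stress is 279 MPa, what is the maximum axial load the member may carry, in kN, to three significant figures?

249 kN

A = 892 mm².
P_max = σ_allow · A = 279 · 892 = 248900 N = 248.9 kN.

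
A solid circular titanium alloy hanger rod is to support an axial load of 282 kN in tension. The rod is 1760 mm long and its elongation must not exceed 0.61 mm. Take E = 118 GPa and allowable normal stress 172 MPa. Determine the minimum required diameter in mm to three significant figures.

Required area A ≥ P/σ_allow = 282000/172 = 1640 mm².
For a solid circular section, d ≥ √(4A/π) = 45.69 mm.
Elongation limit: A ≥ PL/(Eδ_allow) = 282000·1760/(118000·0.61) = 6895 mm² ⇒ d ≥ 93.7 mm.
The elongation limit governs.

93.7 mm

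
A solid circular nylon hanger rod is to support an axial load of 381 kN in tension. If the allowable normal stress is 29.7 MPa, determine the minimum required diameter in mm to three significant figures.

Required area A ≥ P/σ_allow = 381000/29.7 = 12830 mm².
For a solid circular section, d ≥ √(4A/π) = 127.8 mm.

128 mm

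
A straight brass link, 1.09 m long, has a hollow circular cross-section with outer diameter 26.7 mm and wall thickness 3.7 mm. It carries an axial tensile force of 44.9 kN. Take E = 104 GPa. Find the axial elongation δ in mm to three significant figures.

1.76 mm

A = 267.3 mm².
δ_mech = NL/(AE) = 44900·1090/(267.3·104000) = 1.76 mm.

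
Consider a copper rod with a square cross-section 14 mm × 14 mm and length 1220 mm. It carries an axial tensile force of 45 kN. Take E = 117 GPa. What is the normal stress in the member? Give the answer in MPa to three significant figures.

A = 196 mm².
σ = N/A = 45000/196 = 229.6 MPa.

230 MPa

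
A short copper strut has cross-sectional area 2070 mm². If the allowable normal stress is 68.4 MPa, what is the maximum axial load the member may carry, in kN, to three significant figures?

P_max = σ_allow · A = 68.4 · 2070 = 141600 N = 141.6 kN.

142 kN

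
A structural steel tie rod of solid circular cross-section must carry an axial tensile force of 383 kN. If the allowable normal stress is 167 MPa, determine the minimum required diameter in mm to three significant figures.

54.0 mm

Required area A ≥ P/σ_allow = 383000/167 = 2293 mm².
For a solid circular section, d ≥ √(4A/π) = 54.04 mm.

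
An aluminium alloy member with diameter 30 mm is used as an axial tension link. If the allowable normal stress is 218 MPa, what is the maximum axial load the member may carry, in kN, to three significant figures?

A = 706.9 mm².
P_max = σ_allow · A = 218 · 706.9 = 154100 N = 154.1 kN.

154 kN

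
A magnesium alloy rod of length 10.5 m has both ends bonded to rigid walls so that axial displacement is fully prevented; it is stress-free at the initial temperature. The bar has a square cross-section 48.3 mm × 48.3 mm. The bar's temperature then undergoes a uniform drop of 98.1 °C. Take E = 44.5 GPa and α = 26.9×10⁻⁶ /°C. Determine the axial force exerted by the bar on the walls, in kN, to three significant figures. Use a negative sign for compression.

274 kN

Free thermal expansion αLΔT = 26.9e-6 · 10500 · -98.1 = -27.71 mm.
The walls impose strain ε = −(-27.71)/10500 = 2.6389e-03; σ = Eε = 44500 · 2.6389e-03 = 117.4 MPa.
Wall reaction R = σ·A = 117.4·2333 = 274000 N = 274 kN.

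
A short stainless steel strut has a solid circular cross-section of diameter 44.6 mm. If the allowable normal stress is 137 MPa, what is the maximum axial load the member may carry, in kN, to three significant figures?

214 kN

A = 1562 mm².
P_max = σ_allow · A = 137 · 1562 = 214000 N = 214 kN.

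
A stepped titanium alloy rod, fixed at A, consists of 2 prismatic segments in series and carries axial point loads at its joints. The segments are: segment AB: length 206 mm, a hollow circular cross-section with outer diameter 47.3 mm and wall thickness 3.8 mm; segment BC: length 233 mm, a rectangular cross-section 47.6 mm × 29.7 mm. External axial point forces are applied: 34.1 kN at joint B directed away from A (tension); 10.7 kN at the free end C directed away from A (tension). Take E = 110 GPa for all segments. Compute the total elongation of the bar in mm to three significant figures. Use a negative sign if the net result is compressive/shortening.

Internal axial forces (sectioning from the free end, tension +): N_BC = 10.7 kN, N_AB = 44.8 kN.
A_AB = 519.3 mm².
A_BC = 1414 mm².
δ_AB = 44800·206/(519.3·110000) = 0.1616 mm
δ_BC = 10700·233/(1414·110000) = 0.01603 mm
δ = Σδ_i = 0.1776 mm.

0.178 mm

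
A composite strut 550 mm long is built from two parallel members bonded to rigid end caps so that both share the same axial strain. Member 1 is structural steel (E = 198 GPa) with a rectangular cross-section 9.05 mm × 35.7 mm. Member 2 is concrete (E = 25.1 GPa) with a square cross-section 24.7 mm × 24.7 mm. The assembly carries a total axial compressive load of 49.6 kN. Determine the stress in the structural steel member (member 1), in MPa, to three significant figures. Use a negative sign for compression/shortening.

A_1 = 323.1 mm².
A_2 = 610.1 mm².
Equal strain + equilibrium ⇒ each member carries load in proportion to AE: A₁E₁ = 63970000 N, A₂E₂ = 15310000 N, ΣAE = 79280000 N.
σ₁ = P·E₁/ΣAE = -49600·198000/79280000 = -123.9 MPa.

-124 MPa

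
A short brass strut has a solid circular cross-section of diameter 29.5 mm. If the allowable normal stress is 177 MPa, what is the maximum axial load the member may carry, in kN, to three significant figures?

121 kN

A = 683.5 mm².
P_max = σ_allow · A = 177 · 683.5 = 121000 N = 121 kN.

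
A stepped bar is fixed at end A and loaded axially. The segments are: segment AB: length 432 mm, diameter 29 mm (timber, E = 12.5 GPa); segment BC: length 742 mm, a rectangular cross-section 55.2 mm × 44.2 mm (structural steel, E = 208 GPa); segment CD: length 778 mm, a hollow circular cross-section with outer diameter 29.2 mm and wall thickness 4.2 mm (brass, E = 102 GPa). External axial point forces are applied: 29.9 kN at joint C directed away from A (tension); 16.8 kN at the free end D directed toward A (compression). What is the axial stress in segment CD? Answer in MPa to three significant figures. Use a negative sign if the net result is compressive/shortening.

-50.9 MPa

Internal axial forces (sectioning from the free end, tension +): N_CD = -16.8 kN, N_BC = 13.1 kN, N_AB = 13.1 kN.
A_CD = 329.9 mm².
σ_CD = N_CD/A_CD = -16800/329.9 = -50.93 MPa.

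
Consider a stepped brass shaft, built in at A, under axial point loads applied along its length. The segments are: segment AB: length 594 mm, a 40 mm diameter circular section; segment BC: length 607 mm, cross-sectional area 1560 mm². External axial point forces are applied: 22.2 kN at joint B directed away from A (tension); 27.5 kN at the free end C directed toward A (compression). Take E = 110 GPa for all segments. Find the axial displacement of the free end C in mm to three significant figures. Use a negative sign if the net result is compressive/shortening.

Internal axial forces (sectioning from the free end, tension +): N_BC = -27.5 kN, N_AB = -5.3 kN.
A_AB = 1257 mm².
δ_AB = -5300·594/(1257·110000) = -0.02278 mm
δ_BC = -27500·607/(1560·110000) = -0.09728 mm
δ = Σδ_i = -0.1201 mm.

-0.120 mm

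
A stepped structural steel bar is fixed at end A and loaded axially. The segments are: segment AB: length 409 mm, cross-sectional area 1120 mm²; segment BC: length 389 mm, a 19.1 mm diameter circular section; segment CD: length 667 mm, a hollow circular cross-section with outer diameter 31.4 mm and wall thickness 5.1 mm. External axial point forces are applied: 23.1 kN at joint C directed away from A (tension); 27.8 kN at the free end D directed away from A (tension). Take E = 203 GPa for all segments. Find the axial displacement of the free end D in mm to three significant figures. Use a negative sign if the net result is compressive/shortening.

0.649 mm

Internal axial forces (sectioning from the free end, tension +): N_CD = 27.8 kN, N_BC = 50.9 kN, N_AB = 50.9 kN.
A_BC = 286.5 mm².
A_CD = 421.4 mm².
δ_AB = 50900·409/(1120·203000) = 0.09156 mm
δ_BC = 50900·389/(286.5·203000) = 0.3404 mm
δ_CD = 27800·667/(421.4·203000) = 0.2168 mm
δ = Σδ_i = 0.6488 mm.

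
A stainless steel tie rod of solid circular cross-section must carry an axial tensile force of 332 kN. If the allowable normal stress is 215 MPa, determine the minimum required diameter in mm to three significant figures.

Required area A ≥ P/σ_allow = 332000/215 = 1544 mm².
For a solid circular section, d ≥ √(4A/π) = 44.34 mm.

44.3 mm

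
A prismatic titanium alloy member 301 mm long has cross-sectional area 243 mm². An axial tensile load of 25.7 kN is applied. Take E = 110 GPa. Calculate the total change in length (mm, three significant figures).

0.289 mm

δ_mech = NL/(AE) = 25700·301/(243·110000) = 0.2894 mm.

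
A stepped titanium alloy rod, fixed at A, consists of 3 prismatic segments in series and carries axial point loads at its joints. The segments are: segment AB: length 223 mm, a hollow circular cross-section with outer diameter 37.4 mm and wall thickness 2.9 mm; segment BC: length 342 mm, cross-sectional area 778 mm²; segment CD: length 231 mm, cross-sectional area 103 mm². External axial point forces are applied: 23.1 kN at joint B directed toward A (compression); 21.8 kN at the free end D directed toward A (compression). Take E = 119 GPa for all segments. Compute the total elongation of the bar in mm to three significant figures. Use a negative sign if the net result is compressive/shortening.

-0.759 mm

Internal axial forces (sectioning from the free end, tension +): N_CD = -21.8 kN, N_BC = -21.8 kN, N_AB = -44.9 kN.
A_AB = 314.3 mm².
δ_AB = -44900·223/(314.3·119000) = -0.2677 mm
δ_BC = -21800·342/(778·119000) = -0.08053 mm
δ_CD = -21800·231/(103·119000) = -0.4109 mm
δ = Σδ_i = -0.7591 mm.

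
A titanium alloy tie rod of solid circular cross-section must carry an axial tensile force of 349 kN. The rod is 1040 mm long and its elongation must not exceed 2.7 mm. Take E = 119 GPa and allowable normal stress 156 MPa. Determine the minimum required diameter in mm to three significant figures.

53.4 mm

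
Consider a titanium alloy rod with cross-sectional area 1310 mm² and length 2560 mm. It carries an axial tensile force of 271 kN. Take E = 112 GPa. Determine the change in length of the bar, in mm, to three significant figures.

4.73 mm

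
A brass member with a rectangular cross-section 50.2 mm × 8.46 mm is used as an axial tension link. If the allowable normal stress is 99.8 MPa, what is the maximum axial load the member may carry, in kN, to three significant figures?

A = 424.7 mm².
P_max = σ_allow · A = 99.8 · 424.7 = 42380 N = 42.38 kN.

42.4 kN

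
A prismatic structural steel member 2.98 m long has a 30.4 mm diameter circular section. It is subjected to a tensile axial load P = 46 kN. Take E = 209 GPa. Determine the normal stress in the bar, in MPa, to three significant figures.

A = 725.8 mm².
σ = N/A = 46000/725.8 = 63.38 MPa.

63.4 MPa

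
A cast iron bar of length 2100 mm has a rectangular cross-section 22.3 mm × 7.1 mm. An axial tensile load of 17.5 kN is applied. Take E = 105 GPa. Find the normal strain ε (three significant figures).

A = 158.3 mm².
σ = N/A = 110.5 MPa; ε = σ/E = 110.5/105000 = 1.053e-03.

0.00105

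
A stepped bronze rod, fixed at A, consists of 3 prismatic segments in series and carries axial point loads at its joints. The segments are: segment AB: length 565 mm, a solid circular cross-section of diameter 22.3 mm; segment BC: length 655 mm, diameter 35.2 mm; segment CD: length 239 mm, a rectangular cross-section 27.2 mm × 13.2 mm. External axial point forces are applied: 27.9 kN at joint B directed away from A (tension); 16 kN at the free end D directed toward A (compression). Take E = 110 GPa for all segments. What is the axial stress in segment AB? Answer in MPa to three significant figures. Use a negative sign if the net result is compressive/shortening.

Internal axial forces (sectioning from the free end, tension +): N_CD = -16 kN, N_BC = -16 kN, N_AB = 11.9 kN.
A_AB = 390.6 mm².
σ_AB = N_AB/A_AB = 11900/390.6 = 30.47 MPa.

30.5 MPa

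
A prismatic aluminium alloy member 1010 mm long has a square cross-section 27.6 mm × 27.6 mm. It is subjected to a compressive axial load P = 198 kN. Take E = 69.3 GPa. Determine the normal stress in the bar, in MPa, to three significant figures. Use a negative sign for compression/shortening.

-260 MPa

A = 761.8 mm².
σ = N/A = -198000/761.8 = -259.9 MPa.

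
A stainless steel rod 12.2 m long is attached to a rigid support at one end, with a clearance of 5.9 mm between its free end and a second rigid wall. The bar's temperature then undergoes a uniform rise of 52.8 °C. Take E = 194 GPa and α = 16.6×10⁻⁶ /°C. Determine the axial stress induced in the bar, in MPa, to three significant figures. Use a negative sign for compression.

Free thermal expansion αLΔT = 16.6e-6 · 12200 · 52.8 = 10.69 mm.
The walls engage after the gap closes; constrained expansion = 10.69 − 5.9 = 4.793 mm.
The walls impose strain ε = −(4.793)/12200 = -3.9287e-04; σ = Eε = 194000 · -3.9287e-04 = -76.22 MPa.

-76.2 MPa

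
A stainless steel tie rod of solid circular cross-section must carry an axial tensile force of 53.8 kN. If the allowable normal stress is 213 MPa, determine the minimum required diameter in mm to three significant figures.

17.9 mm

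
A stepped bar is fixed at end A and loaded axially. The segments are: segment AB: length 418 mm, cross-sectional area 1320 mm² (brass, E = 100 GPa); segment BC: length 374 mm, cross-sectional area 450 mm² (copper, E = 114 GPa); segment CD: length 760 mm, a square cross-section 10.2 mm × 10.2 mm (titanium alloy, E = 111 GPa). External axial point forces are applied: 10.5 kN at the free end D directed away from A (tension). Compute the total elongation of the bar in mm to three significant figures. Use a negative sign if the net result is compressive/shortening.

0.801 mm

Internal axial forces (sectioning from the free end, tension +): N_CD = 10.5 kN, N_BC = 10.5 kN, N_AB = 10.5 kN.
A_CD = 104 mm².
δ_AB = 10500·418/(1320·100000) = 0.03325 mm
δ_BC = 10500·374/(450·114000) = 0.07655 mm
δ_CD = 10500·760/(104·111000) = 0.691 mm
δ = Σδ_i = 0.8008 mm.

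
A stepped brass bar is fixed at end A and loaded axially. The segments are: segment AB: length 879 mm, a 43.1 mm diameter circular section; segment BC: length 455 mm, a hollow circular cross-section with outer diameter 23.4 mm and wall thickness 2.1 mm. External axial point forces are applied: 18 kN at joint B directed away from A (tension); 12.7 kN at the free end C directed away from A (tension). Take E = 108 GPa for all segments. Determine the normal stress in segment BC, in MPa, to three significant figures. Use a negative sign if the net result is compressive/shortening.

Internal axial forces (sectioning from the free end, tension +): N_BC = 12.7 kN, N_AB = 30.7 kN.
A_BC = 140.5 mm².
σ_BC = N_BC/A_BC = 12700/140.5 = 90.38 MPa.

90.4 MPa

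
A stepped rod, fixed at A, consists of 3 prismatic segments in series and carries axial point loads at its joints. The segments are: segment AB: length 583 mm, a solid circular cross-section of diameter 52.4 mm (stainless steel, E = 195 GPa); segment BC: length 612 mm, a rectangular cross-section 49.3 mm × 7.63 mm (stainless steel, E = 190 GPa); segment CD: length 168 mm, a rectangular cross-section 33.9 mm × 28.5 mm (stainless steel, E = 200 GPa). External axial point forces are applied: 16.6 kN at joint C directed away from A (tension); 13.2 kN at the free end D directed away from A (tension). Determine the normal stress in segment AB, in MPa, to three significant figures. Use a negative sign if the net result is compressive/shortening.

13.8 MPa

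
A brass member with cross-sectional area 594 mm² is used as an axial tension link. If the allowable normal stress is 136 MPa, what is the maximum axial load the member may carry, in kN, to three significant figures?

80.8 kN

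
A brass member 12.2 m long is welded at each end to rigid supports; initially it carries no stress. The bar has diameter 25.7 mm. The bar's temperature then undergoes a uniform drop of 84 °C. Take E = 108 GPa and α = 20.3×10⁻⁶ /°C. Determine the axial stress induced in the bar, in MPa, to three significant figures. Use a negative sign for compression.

184 MPa

Free thermal expansion αLΔT = 20.3e-6 · 12200 · -84 = -20.8 mm.
The walls impose strain ε = −(-20.8)/12200 = 1.7052e-03; σ = Eε = 108000 · 1.7052e-03 = 184.2 MPa.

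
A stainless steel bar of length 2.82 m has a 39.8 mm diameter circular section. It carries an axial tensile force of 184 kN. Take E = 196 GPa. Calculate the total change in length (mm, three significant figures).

2.13 mm

A = 1244 mm².
δ_mech = NL/(AE) = 184000·2820/(1244·196000) = 2.128 mm.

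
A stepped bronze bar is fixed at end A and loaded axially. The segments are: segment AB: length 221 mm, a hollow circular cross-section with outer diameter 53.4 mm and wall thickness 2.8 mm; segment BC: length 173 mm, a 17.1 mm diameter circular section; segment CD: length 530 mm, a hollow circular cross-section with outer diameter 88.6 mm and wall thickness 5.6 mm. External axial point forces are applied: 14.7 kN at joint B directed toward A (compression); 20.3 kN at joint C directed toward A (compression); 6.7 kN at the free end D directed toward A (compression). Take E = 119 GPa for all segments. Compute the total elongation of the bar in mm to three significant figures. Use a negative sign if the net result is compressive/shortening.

-0.365 mm

Internal axial forces (sectioning from the free end, tension +): N_CD = -6.7 kN, N_BC = -27 kN, N_AB = -41.7 kN.
A_AB = 445.1 mm².
A_BC = 229.7 mm².
A_CD = 1460 mm².
δ_AB = -41700·221/(445.1·119000) = -0.174 mm
δ_BC = -27000·173/(229.7·119000) = -0.1709 mm
δ_CD = -6700·530/(1460·119000) = -0.02044 mm
δ = Σδ_i = -0.3653 mm.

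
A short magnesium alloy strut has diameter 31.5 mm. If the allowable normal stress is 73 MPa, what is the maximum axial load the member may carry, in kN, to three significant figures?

56.9 kN

A = 779.3 mm².
P_max = σ_allow · A = 73 · 779.3 = 56890 N = 56.89 kN.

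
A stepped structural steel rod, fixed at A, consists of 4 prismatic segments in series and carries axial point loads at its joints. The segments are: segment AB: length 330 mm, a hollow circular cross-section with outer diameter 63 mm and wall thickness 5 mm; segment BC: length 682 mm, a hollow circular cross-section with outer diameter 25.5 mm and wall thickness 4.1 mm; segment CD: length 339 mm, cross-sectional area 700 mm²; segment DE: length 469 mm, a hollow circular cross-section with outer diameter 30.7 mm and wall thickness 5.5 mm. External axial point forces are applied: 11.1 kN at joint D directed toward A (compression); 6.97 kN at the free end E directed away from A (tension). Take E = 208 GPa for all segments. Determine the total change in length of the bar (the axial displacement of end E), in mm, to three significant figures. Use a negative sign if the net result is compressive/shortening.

Internal axial forces (sectioning from the free end, tension +): N_DE = 6.97 kN, N_CD = -4.13 kN, N_BC = -4.13 kN, N_AB = -4.13 kN.
A_AB = 911.1 mm².
A_BC = 275.6 mm².
A_DE = 435.4 mm².
δ_AB = -4130·330/(911.1·208000) = -0.007192 mm
δ_BC = -4130·682/(275.6·208000) = -0.04913 mm
δ_CD = -4130·339/(700·208000) = -0.009616 mm
δ_DE = 6970·469/(435.4·208000) = 0.03609 mm
δ = Σδ_i = -0.02984 mm.

-0.0298 mm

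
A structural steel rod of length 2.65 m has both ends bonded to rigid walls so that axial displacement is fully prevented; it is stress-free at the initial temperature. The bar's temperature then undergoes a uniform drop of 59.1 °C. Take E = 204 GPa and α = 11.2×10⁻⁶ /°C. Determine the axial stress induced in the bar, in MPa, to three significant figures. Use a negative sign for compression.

135 MPa

Free thermal expansion αLΔT = 11.2e-6 · 2650 · -59.1 = -1.754 mm.
The walls impose strain ε = −(-1.754)/2650 = 6.6192e-04; σ = Eε = 204000 · 6.6192e-04 = 135 MPa.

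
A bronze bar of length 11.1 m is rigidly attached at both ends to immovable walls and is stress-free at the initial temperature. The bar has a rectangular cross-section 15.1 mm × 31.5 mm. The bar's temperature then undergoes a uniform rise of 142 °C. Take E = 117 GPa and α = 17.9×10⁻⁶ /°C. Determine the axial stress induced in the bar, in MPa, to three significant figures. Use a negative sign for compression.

-297 MPa

Free thermal expansion αLΔT = 17.9e-6 · 11100 · 142 = 28.21 mm.
The walls impose strain ε = −(28.21)/11100 = -2.5418e-03; σ = Eε = 117000 · -2.5418e-03 = -297.4 MPa.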